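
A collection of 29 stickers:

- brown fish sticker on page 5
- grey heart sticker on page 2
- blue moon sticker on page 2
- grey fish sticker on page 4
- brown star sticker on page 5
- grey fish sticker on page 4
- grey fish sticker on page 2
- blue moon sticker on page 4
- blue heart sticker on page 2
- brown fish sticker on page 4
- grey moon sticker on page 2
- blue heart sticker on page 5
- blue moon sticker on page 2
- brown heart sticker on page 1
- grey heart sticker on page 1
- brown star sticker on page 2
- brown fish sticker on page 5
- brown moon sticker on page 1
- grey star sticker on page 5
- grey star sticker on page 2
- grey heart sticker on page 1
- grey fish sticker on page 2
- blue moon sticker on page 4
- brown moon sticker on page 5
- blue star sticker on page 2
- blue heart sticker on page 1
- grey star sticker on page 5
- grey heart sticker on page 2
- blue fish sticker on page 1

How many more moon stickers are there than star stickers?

1

moon stickers: 7.
star stickers: 6.
7 − 6 = 1.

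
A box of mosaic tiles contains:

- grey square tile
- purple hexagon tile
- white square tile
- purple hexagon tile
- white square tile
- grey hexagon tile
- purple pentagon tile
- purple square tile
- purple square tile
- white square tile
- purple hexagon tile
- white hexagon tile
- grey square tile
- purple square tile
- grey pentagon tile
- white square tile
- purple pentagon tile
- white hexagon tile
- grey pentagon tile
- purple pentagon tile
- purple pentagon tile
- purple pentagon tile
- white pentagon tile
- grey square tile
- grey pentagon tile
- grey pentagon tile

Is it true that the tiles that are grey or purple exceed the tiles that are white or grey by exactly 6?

There are 19 tiles that are grey or purple.
There are 15 tiles that are white or grey.
The claim requires 19 − 15 (= 4) to equal 6, which does not hold.

False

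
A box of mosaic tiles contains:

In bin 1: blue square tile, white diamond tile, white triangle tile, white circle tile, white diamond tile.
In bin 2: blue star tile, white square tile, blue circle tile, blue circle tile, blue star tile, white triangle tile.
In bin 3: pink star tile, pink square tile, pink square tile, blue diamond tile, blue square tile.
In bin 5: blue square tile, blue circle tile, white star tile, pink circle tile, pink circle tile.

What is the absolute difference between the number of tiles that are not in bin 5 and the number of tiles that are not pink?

0

tiles that are not in bin 5: 16. tiles that are not pink: 16.
|16 − 16| = 16 − 16 = 0.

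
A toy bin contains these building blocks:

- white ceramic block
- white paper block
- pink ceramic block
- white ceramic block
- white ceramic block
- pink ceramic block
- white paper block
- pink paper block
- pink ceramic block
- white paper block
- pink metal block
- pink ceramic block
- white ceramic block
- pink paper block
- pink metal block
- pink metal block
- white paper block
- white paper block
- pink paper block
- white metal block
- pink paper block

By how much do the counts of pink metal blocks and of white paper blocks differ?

pink metal blocks: 3. white paper blocks: 5.
|3 − 5| = 5 − 3 = 2.

2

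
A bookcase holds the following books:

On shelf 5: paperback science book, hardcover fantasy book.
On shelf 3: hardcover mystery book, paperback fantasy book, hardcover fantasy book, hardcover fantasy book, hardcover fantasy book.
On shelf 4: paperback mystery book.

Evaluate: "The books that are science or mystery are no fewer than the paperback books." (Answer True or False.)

|books that are science or mystery| = 3.
|paperback books| = 3.
The claim requires 3 ≥ 3, which holds.

True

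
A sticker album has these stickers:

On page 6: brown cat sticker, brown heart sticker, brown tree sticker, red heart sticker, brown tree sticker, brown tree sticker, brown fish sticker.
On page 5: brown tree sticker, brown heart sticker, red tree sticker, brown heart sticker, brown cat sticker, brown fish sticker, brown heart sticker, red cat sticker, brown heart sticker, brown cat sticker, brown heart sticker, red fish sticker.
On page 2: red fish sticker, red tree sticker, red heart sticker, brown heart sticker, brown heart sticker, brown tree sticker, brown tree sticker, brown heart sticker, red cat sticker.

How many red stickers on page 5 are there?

3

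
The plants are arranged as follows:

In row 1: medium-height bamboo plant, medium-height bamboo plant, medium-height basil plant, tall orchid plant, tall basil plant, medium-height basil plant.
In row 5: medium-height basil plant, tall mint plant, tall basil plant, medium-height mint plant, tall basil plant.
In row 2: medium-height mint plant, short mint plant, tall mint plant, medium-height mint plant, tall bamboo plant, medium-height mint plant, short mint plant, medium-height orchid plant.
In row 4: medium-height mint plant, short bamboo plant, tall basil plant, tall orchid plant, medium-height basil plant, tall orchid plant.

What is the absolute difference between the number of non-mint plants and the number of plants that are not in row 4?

3

non-mint plants: 16. plants that are not in row 4: 19.
|16 − 19| = 19 − 16 = 3.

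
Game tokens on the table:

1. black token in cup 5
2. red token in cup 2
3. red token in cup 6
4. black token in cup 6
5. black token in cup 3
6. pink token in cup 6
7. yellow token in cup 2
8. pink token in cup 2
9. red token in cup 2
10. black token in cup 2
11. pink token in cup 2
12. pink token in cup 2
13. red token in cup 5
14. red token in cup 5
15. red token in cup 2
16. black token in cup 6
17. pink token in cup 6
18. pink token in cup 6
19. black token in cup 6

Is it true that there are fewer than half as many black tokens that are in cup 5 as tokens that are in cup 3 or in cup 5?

True

|black tokens in cup 5| = 1.
|tokens in cup 3 or in cup 5| = 4.
The claim requires 2 × 1 = 2 < 4, which holds.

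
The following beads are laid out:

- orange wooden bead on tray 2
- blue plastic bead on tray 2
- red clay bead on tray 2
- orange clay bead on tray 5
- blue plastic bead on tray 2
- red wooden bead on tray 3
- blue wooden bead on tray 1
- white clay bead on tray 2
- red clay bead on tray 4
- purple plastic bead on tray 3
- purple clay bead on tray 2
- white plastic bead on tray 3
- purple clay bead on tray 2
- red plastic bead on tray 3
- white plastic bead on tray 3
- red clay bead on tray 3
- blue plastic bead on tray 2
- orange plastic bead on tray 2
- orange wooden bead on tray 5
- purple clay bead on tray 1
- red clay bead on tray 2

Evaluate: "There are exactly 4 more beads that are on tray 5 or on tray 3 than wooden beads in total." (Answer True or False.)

|beads on tray 5 or on tray 3| = 8.
|wooden beads| = 4.
The claim requires 8 − 4 (= 4) to equal 4, which holds.

True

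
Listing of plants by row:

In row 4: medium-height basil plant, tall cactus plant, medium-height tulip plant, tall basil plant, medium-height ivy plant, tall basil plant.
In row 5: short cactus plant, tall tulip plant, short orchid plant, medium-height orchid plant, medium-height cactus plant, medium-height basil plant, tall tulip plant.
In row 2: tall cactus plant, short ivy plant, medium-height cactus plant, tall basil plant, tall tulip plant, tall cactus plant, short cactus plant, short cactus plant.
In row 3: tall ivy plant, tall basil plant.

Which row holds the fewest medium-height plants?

Counts by row (restricted to medium-height plants): row 4→3, row 5→3, row 2→1, row 3→0.
The minimum is 0, held uniquely by row 3.

row 3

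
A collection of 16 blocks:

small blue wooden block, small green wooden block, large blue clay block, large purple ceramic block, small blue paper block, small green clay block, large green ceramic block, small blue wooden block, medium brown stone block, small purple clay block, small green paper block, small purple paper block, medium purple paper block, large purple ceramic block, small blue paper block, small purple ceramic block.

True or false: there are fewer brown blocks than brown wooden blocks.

False

There is 1 brown block.
There are 0 brown wooden blocks.
The claim requires 1 < 0, which does not hold.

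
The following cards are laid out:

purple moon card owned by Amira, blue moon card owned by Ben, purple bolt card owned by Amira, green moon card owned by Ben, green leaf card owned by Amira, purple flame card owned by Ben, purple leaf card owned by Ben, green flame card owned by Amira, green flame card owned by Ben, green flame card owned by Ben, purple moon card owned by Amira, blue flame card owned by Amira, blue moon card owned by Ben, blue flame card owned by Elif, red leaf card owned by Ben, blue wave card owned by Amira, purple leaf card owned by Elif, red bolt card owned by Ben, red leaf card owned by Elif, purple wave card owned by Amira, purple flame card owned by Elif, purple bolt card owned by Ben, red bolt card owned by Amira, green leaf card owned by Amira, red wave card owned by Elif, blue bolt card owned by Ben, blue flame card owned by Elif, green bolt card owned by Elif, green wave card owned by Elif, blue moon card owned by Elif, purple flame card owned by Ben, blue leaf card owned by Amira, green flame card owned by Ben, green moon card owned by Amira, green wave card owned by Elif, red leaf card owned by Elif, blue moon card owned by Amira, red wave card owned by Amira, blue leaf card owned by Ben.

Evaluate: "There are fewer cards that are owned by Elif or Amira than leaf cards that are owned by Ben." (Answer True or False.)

Count of cards owned by Elif or Amira: 25.
Count of leaf cards owned by Ben: 3.
The claim requires 25 < 3, which does not hold.

False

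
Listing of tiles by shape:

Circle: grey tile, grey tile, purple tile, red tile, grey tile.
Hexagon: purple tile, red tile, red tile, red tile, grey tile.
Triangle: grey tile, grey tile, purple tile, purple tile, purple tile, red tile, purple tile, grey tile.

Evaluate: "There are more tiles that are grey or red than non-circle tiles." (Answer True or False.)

False

|tiles that are grey or red| = 12.
|non-circle tiles| = 13.
The claim requires 12 > 13, which does not hold.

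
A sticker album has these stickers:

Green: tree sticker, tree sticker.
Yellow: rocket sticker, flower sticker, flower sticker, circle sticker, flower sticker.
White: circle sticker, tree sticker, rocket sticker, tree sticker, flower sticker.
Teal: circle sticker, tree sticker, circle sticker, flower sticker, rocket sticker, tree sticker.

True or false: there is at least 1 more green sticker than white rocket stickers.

green stickers: 2.
white rocket stickers: 1.
The claim requires 2 − 1 = 1 ≥ 1, which holds.

True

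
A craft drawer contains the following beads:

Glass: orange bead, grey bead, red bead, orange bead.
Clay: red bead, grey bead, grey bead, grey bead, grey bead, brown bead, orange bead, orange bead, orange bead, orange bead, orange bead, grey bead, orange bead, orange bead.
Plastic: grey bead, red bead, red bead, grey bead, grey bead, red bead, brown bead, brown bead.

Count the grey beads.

9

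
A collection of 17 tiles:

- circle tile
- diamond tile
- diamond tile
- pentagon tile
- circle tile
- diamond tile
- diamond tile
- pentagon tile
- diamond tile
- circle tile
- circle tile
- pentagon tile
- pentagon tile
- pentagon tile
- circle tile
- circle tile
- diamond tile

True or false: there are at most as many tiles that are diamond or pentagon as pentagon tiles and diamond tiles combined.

There are 11 tiles that are diamond or pentagon.
pentagon tiles: 5; diamond tiles: 6; combined: 5 + 6 = 11.
The claim requires 11 ≤ 11, which holds.

True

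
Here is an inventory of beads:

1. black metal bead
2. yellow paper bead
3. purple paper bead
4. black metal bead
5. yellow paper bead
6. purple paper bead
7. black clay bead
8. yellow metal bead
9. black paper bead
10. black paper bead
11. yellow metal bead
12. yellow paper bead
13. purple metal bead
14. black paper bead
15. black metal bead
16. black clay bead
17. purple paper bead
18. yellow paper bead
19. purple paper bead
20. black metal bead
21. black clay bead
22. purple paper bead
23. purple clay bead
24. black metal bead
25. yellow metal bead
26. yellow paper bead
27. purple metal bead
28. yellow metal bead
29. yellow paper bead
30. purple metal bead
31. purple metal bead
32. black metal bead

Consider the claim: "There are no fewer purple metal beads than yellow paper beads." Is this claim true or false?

There are 4 purple metal beads.
There are 6 yellow paper beads.
The claim requires 4 ≥ 6, which does not hold.

False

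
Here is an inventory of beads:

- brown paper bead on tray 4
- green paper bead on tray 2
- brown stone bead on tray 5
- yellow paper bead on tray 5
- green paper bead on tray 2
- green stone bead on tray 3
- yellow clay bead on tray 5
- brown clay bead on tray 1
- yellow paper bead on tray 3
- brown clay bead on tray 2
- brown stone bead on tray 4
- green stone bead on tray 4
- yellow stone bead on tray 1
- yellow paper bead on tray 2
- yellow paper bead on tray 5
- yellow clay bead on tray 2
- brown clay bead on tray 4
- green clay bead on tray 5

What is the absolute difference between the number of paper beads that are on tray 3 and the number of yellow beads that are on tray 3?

paper beads on tray 3: 1. yellow beads on tray 3: 1.
|1 − 1| = 1 − 1 = 0.

0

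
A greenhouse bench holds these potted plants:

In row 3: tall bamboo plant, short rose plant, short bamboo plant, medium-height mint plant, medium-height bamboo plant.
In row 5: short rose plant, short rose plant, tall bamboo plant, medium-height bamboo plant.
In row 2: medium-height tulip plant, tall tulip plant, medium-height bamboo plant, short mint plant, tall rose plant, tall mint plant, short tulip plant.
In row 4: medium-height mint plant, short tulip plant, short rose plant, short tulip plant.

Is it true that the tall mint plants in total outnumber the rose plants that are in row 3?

False

tall mint plants: 1.
rose plants in row 3: 1.
The claim requires 1 > 1, which does not hold.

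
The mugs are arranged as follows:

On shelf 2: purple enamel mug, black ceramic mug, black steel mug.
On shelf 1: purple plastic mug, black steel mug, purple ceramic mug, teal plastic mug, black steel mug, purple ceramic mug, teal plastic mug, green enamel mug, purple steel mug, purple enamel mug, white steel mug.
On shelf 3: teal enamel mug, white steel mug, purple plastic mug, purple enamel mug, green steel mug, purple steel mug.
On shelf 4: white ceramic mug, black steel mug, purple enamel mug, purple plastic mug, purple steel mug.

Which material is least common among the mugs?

Counts by material: steel 10, enamel 6, plastic 5, ceramic 4.
The minimum is 4, held uniquely by ceramic.

ceramic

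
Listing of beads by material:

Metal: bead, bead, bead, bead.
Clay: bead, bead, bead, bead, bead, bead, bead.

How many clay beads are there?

7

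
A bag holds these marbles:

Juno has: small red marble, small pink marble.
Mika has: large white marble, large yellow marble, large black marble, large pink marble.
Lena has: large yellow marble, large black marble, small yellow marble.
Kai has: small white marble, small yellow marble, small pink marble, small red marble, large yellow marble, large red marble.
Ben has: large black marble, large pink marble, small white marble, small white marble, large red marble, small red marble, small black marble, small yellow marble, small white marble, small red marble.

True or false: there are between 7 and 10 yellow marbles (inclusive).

|yellow marbles| = 6.
The claim requires 7 ≤ 6 ≤ 10, which does not hold.

False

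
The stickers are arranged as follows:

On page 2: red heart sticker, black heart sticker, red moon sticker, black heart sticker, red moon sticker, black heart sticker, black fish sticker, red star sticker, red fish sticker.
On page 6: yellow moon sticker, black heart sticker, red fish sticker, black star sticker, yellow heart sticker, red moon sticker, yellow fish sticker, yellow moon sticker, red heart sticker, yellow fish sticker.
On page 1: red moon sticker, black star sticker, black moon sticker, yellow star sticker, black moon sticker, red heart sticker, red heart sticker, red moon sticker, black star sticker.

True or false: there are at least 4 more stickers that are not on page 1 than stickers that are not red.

False

|stickers that are not on page 1| = 19.
|stickers that are not red| = 16.
The claim requires 19 − 16 = 3 ≥ 4, which does not hold.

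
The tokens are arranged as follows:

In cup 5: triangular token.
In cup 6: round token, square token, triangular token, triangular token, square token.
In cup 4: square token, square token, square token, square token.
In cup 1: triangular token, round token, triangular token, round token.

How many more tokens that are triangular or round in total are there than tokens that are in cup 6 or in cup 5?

tokens that are triangular or round: 8.
tokens in cup 6 or in cup 5: 6.
8 − 6 = 2.

2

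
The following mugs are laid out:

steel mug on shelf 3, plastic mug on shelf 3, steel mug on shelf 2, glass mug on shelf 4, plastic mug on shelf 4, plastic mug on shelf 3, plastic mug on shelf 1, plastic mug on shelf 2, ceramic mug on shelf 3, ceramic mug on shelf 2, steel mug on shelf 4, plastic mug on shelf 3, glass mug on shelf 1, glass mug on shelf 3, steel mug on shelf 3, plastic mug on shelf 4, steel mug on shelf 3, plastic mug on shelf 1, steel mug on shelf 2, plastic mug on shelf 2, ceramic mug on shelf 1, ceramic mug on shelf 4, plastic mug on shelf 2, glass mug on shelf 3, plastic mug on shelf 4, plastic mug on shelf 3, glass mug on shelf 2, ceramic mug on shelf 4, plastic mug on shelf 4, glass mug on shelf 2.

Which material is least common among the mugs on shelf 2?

ceramic

Counts by material (restricted to mugs on shelf 2): plastic 3, steel 2, glass 2, ceramic 1.
The minimum is 1, held uniquely by ceramic.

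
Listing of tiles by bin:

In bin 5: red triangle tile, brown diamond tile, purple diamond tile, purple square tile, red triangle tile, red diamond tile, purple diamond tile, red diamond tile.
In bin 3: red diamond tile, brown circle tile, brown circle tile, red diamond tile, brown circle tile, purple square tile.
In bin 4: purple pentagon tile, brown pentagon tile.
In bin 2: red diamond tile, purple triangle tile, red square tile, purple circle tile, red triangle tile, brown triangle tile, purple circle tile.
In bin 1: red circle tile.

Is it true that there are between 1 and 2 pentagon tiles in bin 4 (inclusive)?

pentagon tiles in bin 4: 2.
The claim requires 1 ≤ 2 ≤ 2, which holds.

True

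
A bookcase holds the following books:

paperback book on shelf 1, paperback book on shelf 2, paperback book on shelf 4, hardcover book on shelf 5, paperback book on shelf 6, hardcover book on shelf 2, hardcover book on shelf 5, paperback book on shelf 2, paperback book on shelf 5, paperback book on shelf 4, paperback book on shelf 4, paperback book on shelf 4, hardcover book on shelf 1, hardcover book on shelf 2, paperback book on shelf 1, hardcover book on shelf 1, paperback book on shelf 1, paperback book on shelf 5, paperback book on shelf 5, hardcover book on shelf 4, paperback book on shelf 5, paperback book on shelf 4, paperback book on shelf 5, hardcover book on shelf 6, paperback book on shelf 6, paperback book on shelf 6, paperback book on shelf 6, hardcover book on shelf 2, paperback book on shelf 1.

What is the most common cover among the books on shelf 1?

Counts by cover (restricted to books on shelf 1): paperback 4, hardcover 2.
The maximum is 4, held uniquely by paperback.

paperback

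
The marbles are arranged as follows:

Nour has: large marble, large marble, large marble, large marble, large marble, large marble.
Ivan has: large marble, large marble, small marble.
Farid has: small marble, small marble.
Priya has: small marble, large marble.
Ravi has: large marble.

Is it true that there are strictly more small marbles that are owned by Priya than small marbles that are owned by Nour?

True

|small marbles owned by Priya| = 1.
|small marbles owned by Nour| = 0.
The claim requires 1 > 0, which holds.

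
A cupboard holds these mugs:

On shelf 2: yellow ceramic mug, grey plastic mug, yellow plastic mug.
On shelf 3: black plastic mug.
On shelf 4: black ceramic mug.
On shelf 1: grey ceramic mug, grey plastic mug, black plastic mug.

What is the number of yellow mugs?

2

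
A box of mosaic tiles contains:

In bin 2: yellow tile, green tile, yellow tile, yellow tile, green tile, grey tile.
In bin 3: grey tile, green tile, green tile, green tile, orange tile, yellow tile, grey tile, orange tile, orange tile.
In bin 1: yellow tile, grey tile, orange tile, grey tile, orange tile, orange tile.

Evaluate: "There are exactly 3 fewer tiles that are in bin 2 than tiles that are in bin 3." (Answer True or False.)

|tiles in bin 2| = 6.
|tiles in bin 3| = 9.
The claim requires 9 − 6 (= 3) to equal 3, which holds.

True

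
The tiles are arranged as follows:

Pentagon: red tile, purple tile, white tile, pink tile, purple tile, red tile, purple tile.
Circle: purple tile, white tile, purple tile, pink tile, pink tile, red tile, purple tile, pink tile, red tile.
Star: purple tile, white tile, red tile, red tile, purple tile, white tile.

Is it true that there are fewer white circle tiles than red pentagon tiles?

|white circle tiles| = 1.
|red pentagon tiles| = 2.
The claim requires 1 < 2, which holds.

True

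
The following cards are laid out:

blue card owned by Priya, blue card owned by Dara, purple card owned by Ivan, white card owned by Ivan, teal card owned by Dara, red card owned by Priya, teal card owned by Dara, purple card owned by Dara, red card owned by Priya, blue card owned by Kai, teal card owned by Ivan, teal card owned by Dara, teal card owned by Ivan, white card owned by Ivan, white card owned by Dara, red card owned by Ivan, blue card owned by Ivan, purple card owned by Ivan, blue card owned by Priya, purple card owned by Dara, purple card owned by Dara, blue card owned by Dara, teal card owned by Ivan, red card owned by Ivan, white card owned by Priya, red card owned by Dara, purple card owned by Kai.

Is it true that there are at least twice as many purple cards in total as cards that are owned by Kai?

|purple cards| = 6.
|cards owned by Kai| = 2.
The claim requires 6 ≥ 2 × 2 = 4, which holds.

True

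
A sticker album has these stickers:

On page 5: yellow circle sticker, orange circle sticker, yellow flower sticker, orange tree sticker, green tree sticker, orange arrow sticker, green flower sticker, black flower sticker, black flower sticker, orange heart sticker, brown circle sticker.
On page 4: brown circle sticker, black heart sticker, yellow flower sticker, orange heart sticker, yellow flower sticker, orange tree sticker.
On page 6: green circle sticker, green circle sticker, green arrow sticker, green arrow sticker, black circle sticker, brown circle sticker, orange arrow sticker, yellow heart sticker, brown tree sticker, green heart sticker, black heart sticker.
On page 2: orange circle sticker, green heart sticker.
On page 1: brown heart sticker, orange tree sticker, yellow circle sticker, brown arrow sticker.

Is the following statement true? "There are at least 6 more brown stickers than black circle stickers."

False

|brown stickers| = 6.
|black circle stickers| = 1.
The claim requires 6 − 1 = 5 ≥ 6, which does not hold.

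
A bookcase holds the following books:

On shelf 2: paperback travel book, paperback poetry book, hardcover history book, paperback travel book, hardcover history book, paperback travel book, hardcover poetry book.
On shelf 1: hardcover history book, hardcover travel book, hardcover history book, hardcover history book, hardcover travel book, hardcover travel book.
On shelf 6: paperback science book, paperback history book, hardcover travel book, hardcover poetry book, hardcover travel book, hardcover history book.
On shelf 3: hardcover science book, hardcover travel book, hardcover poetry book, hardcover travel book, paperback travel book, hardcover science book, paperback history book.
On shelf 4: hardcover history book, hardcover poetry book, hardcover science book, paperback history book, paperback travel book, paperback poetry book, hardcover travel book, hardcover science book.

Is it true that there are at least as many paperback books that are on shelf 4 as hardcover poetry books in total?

There are 3 paperback books on shelf 4.
There are 4 hardcover poetry books.
The claim requires 3 ≥ 4, which does not hold.

False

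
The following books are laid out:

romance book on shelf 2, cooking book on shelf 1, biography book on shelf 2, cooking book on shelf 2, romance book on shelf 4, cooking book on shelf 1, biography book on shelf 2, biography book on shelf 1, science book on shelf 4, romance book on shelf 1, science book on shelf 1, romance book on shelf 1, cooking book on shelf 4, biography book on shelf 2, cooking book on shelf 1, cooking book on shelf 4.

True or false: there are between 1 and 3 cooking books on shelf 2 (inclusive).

True

|cooking books on shelf 2| = 1.
The claim requires 1 ≤ 1 ≤ 3, which holds.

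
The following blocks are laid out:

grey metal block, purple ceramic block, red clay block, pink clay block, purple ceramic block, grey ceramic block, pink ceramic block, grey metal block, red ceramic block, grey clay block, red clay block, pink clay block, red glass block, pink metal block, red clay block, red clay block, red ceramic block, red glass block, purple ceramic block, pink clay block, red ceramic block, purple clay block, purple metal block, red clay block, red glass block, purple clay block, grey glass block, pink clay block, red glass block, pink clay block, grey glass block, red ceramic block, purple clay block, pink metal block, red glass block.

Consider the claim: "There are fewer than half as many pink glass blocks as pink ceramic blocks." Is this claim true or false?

There are 0 pink glass blocks.
There is 1 pink ceramic block.
The claim requires 2 × 0 = 0 < 1, which holds.

True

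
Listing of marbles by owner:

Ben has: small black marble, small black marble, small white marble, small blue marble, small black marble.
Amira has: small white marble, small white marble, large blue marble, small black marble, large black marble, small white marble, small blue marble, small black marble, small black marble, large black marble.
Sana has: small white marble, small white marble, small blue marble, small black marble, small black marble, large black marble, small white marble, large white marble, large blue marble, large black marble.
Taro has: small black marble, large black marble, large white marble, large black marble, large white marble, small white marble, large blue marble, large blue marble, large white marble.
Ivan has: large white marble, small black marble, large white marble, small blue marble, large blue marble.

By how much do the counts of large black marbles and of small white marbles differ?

2

large black marbles: 6. small white marbles: 8.
|6 − 8| = 8 − 6 = 2.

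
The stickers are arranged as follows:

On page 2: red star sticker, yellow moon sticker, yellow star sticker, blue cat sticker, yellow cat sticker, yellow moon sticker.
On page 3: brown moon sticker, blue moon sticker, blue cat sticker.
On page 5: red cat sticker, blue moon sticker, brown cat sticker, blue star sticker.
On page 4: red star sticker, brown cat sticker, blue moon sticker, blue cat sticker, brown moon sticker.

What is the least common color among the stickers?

red

Counts by color: blue 7, yellow 4, brown 4, red 3.
The minimum is 3, held uniquely by red.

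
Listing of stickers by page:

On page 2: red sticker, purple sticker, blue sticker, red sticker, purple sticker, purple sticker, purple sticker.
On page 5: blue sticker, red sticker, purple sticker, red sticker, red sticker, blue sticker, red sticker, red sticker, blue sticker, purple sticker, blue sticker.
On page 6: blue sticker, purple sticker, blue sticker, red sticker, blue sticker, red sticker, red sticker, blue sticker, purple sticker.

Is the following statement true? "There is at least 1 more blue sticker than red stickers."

|blue stickers| = 9.
|red stickers| = 10.
The claim requires 9 − 10 = -1 ≥ 1, which does not hold.

False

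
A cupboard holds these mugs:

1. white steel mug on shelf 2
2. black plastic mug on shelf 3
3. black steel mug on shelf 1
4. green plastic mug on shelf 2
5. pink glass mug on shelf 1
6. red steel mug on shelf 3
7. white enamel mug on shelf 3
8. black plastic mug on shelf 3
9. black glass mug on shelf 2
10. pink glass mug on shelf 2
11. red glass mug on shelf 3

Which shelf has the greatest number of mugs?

shelf 3

Counts by shelf: shelf 3→5, shelf 2→4, shelf 1→2.
The maximum is 5, held uniquely by shelf 3.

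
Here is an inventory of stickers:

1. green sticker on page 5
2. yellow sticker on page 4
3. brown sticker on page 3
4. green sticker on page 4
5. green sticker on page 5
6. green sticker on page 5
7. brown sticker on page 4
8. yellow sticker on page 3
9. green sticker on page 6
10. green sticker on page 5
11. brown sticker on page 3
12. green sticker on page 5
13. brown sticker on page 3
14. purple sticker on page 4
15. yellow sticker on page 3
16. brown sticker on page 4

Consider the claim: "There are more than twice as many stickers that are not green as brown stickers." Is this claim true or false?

False

|stickers that are not green| = 9.
|brown stickers| = 5.
The claim requires 9 > 2 × 5 = 10, which does not hold.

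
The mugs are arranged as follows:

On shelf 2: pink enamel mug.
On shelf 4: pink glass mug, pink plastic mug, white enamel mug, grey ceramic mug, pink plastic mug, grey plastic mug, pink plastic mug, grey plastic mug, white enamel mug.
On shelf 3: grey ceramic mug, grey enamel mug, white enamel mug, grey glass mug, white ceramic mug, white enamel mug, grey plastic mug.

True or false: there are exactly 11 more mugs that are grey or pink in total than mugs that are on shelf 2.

There are 12 mugs that are grey or pink.
There is 1 mug on shelf 2.
The claim requires 12 − 1 (= 11) to equal 11, which holds.

True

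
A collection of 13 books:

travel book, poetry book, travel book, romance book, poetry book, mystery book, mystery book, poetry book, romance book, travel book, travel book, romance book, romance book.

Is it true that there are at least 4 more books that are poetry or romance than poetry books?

|books that are poetry or romance| = 7.
|poetry books| = 3.
The claim requires 7 − 3 = 4 ≥ 4, which holds.

True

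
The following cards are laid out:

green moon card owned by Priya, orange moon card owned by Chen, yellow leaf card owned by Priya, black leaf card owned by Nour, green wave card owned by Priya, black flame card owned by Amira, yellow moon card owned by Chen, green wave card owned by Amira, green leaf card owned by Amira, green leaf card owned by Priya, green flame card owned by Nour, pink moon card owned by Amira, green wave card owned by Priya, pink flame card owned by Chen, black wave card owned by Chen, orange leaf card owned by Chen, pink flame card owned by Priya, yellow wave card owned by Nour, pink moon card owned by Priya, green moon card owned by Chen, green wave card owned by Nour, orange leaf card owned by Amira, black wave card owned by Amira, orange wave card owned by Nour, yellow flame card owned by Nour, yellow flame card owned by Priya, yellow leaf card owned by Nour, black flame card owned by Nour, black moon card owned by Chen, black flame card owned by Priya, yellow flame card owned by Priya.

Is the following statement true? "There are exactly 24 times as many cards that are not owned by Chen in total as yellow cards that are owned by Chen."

|cards that are not owned by Chen| = 24.
|yellow cards owned by Chen| = 1.
The claim requires 24 = 24 × 1 = 24, which holds.

True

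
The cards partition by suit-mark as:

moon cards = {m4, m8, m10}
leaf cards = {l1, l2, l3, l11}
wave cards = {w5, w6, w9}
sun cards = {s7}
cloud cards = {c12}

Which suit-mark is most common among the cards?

leaf

Counts by suit-mark: leaf 4, wave 3, moon 3, cloud 1, sun 1.
The maximum is 4, held uniquely by leaf.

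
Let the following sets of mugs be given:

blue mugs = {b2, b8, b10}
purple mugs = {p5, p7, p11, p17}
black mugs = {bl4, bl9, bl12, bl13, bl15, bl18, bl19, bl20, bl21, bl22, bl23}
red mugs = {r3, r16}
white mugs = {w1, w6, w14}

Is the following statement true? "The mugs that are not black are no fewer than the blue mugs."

True

|mugs that are not black| = 12.
|blue mugs| = 3.
The claim requires 12 ≥ 3, which holds.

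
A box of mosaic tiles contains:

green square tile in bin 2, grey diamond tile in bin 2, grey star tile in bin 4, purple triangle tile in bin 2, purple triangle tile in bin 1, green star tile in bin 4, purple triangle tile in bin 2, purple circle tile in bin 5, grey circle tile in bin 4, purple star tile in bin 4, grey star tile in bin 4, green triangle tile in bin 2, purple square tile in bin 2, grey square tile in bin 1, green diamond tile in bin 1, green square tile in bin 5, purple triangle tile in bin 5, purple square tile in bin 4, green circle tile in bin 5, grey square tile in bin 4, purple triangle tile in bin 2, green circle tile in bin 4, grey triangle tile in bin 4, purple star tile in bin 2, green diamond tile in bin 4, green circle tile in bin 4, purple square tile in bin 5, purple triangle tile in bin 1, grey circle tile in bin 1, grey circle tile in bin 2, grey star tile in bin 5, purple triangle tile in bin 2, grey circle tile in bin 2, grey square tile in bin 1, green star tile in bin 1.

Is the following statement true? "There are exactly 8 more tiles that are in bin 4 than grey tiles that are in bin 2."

There are 11 tiles in bin 4.
There are 3 grey tiles in bin 2.
The claim requires 11 − 3 (= 8) to equal 8, which holds.

True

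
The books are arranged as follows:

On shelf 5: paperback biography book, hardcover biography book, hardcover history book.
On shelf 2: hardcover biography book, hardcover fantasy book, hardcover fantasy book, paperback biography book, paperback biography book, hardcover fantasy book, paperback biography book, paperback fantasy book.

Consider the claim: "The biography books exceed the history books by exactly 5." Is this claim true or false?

|biography books| = 6.
|history books| = 1.
The claim requires 6 − 1 (= 5) to equal 5, which holds.

True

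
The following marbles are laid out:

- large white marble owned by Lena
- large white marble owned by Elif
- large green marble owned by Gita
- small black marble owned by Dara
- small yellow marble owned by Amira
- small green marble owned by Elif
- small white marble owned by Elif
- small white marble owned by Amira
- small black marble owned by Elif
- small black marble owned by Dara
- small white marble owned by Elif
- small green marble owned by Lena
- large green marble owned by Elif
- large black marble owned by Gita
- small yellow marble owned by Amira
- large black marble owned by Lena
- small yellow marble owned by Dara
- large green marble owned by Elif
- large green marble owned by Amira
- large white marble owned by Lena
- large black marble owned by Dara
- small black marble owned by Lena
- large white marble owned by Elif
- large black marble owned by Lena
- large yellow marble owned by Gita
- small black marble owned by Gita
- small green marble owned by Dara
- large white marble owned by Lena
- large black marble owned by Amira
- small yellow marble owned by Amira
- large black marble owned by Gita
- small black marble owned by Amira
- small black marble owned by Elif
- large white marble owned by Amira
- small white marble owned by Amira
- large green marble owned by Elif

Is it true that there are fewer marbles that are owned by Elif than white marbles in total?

False

|marbles owned by Elif| = 10.
|white marbles| = 10.
The claim requires 10 < 10, which does not hold.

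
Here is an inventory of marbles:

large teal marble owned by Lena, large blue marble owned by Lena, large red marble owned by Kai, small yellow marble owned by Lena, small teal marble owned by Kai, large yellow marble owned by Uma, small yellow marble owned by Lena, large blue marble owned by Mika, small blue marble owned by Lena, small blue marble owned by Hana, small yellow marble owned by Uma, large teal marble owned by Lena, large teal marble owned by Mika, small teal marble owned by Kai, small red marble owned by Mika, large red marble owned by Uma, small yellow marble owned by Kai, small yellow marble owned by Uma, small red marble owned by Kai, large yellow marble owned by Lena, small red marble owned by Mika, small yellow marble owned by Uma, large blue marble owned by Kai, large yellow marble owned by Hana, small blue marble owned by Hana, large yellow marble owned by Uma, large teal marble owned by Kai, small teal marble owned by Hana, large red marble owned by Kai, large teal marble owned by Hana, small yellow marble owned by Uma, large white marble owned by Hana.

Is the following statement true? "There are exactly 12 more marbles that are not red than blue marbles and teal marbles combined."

|marbles that are not red| = 26.
blue marbles: 6; teal marbles: 8; combined: 6 + 8 = 14.
The claim requires 26 − 14 (= 12) to equal 12, which holds.

True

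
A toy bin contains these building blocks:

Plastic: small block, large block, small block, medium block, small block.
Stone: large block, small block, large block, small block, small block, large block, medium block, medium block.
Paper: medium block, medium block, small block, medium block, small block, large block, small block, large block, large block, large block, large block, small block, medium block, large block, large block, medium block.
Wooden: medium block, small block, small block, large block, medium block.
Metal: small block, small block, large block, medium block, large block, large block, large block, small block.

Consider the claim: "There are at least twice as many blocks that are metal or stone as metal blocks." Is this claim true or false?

True

|blocks that are metal or stone| = 16.
|metal blocks| = 8.
The claim requires 16 ≥ 2 × 8 = 16, which holds.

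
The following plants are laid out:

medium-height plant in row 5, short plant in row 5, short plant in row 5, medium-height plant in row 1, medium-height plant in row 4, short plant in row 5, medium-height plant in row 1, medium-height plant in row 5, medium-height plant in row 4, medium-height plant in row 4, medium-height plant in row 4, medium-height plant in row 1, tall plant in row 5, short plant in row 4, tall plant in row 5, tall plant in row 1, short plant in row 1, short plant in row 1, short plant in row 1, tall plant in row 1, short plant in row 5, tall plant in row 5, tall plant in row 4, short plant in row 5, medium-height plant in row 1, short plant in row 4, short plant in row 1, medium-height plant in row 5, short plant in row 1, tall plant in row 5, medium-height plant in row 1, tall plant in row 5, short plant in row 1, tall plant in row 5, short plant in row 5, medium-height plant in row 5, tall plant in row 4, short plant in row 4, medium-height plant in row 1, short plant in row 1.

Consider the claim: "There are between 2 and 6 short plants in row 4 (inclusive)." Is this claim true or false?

True

|short plants in row 4| = 3.
The claim requires 2 ≤ 3 ≤ 6, which holds.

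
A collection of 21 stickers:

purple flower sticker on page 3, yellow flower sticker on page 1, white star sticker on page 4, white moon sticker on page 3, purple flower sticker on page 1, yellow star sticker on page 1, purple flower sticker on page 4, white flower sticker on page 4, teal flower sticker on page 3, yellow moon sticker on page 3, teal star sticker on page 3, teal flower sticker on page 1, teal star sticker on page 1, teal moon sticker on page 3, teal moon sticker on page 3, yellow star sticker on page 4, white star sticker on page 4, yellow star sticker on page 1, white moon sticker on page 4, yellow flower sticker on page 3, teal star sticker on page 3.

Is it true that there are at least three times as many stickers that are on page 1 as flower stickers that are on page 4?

There are 6 stickers on page 1.
There are 2 flower stickers on page 4.
The claim requires 6 ≥ 3 × 2 = 6, which holds.

True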